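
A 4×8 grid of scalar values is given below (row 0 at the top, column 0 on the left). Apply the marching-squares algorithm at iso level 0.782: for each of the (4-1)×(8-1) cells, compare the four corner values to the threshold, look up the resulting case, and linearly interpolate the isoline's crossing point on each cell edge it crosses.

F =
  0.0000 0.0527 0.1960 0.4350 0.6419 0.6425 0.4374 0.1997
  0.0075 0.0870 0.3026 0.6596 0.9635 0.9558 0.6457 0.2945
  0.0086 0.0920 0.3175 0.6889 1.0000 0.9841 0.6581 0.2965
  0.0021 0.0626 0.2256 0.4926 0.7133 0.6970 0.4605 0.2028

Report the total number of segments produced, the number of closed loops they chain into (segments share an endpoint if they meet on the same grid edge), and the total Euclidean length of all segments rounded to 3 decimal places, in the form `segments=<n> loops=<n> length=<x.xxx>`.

segments=8 loops=1 length=7.591

cell (0,3): code 0100 → (0.436,4.000)–(1.000,3.403)
cell (0,4): code 1100 → (0.445,5.000)–(0.436,4.000)
cell (0,5): code 1000 → (1.000,5.560)–(0.445,5.000)
cell (1,3): code 0110 → (1.000,3.403)–(2.000,3.299)
cell (1,5): code 1001 → (2.000,5.620)–(1.000,5.560)
cell (2,3): code 0010 → (2.000,3.299)–(2.760,4.000)
cell (2,4): code 0011 → (2.760,4.000)–(2.704,5.000)
cell (2,5): code 0001 → (2.704,5.000)–(2.000,5.620)
total: 8 segments, chained into 1 closed loop(s), length Σ = 7.591059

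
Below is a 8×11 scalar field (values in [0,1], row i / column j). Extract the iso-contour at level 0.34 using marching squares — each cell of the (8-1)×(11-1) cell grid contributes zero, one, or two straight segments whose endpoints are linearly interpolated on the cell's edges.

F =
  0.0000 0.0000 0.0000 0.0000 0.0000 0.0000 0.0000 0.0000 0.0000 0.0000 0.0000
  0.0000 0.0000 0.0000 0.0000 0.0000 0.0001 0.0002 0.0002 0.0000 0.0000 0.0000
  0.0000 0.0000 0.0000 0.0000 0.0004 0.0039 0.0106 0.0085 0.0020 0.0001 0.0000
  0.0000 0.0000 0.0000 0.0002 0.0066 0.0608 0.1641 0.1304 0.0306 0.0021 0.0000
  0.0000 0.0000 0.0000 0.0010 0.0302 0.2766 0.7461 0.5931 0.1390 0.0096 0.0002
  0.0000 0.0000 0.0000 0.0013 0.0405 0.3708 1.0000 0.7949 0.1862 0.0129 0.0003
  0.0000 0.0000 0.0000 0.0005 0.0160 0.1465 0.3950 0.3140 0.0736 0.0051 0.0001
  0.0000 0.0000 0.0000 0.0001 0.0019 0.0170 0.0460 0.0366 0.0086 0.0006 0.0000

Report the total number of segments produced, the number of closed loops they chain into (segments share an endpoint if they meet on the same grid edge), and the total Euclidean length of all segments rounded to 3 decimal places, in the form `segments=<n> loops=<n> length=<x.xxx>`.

segments=12 loops=1 length=8.776

cell (3,5): code 0100 → (3.302,6.000)–(4.000,5.135)
cell (3,6): code 1100 → (3.453,7.000)–(3.302,6.000)
cell (3,7): code 1000 → (4.000,7.557)–(3.453,7.000)
cell (4,4): code 0100 → (4.673,5.000)–(5.000,4.907)
cell (4,5): code 1110 → (4.000,5.135)–(4.673,5.000)
cell (4,7): code 1001 → (5.000,7.747)–(4.000,7.557)
cell (5,4): code 0010 → (5.000,4.907)–(5.137,5.000)
cell (5,5): code 0111 → (5.137,5.000)–(6.000,5.779)
cell (5,6): code 1011 → (6.000,6.679)–(5.946,7.000)
cell (5,7): code 0001 → (5.946,7.000)–(5.000,7.747)
cell (6,5): code 0010 → (6.000,5.779)–(6.158,6.000)
cell (6,6): code 0001 → (6.158,6.000)–(6.000,6.679)
total: 12 segments, chained into 1 closed loop(s), length Σ = 8.775817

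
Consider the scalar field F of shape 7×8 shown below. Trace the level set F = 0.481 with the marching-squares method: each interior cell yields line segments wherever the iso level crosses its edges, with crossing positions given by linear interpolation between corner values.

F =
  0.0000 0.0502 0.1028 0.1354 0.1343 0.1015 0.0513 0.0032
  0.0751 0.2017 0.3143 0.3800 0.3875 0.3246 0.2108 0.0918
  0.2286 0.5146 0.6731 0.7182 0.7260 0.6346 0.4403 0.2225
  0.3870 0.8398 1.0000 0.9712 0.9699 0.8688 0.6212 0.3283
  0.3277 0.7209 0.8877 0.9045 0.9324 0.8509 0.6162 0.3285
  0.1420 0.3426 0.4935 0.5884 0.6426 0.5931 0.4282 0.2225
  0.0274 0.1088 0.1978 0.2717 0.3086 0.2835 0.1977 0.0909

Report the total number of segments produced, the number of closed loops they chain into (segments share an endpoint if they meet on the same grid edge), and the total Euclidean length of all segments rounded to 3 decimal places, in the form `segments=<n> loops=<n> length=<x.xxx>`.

segments=20 loops=1 length=16.737

cell (1,0): code 0100 → (1.893,1.000)–(2.000,0.883)
cell (1,1): code 1100 → (1.465,2.000)–(1.893,1.000)
cell (1,2): code 1100 → (1.299,3.000)–(1.465,2.000)
cell (1,3): code 1100 → (1.276,4.000)–(1.299,3.000)
cell (1,4): code 1100 → (1.505,5.000)–(1.276,4.000)
cell (1,5): code 1000 → (2.000,5.791)–(1.505,5.000)
cell (2,0): code 0110 → (2.000,0.883)–(3.000,0.208)
cell (2,5): code 1101 → (2.225,6.000)–(2.000,5.791)
cell (2,6): code 1000 → (3.000,6.479)–(2.225,6.000)
cell (3,0): code 0110 → (3.000,0.208)–(4.000,0.390)
cell (3,6): code 1001 → (4.000,6.470)–(3.000,6.479)
cell (4,0): code 0010 → (4.000,0.390)–(4.634,1.000)
cell (4,1): code 0111 → (4.634,1.000)–(5.000,1.917)
cell (4,5): code 1011 → (5.000,5.680)–(4.719,6.000)
cell (4,6): code 0001 → (4.719,6.000)–(4.000,6.470)
cell (5,1): code 0010 → (5.000,1.917)–(5.042,2.000)
cell (5,2): code 0011 → (5.042,2.000)–(5.339,3.000)
cell (5,3): code 0011 → (5.339,3.000)–(5.484,4.000)
cell (5,4): code 0011 → (5.484,4.000)–(5.362,5.000)
cell (5,5): code 0001 → (5.362,5.000)–(5.000,5.680)
total: 20 segments, chained into 1 closed loop(s), length Σ = 16.737401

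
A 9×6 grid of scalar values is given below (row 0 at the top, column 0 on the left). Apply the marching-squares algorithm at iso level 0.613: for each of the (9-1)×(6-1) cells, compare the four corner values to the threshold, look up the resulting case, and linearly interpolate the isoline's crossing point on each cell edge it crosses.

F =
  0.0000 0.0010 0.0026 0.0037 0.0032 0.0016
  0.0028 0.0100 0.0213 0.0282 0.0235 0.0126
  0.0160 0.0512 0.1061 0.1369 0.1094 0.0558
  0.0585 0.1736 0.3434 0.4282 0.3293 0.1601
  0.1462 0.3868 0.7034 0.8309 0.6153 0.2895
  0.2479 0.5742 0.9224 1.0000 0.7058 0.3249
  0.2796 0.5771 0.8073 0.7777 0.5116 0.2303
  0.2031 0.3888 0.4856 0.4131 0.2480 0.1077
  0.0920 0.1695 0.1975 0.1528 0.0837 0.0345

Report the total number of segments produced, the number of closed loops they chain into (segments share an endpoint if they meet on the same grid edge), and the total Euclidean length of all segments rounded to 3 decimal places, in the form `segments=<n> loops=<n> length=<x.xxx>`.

cell (3,1): code 0100 → (3.749,2.000)–(4.000,1.714)
cell (3,2): code 1100 → (3.459,3.000)–(3.749,2.000)
cell (3,3): code 1100 → (3.992,4.000)–(3.459,3.000)
cell (3,4): code 1000 → (4.000,4.007)–(3.992,4.000)
cell (4,1): code 0110 → (4.000,1.714)–(5.000,1.111)
cell (4,4): code 1001 → (5.000,4.244)–(4.000,4.007)
cell (5,1): code 0110 → (5.000,1.111)–(6.000,1.156)
cell (5,3): code 1011 → (6.000,3.619)–(5.478,4.000)
cell (5,4): code 0001 → (5.478,4.000)–(5.000,4.244)
cell (6,1): code 0010 → (6.000,1.156)–(6.604,2.000)
cell (6,2): code 0011 → (6.604,2.000)–(6.452,3.000)
cell (6,3): code 0001 → (6.452,3.000)–(6.000,3.619)
total: 12 segments, chained into 1 closed loop(s), length Σ = 9.760145

segments=12 loops=1 length=9.760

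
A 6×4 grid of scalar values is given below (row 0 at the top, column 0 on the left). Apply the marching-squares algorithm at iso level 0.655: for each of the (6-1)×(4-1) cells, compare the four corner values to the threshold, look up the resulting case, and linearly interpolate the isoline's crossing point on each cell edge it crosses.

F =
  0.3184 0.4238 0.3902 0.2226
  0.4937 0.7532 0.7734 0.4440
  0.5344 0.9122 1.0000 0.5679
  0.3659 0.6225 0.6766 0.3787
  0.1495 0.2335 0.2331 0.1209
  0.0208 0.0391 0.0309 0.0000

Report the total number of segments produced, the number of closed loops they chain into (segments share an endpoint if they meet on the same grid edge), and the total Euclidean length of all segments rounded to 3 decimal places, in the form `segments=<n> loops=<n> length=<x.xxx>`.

cell (0,0): code 0100 → (0.702,1.000)–(1.000,0.622)
cell (0,1): code 1100 → (0.691,2.000)–(0.702,1.000)
cell (0,2): code 1000 → (1.000,2.359)–(0.691,2.000)
cell (1,0): code 0110 → (1.000,0.622)–(2.000,0.319)
cell (1,2): code 1001 → (2.000,2.798)–(1.000,2.359)
cell (2,0): code 0010 → (2.000,0.319)–(2.888,1.000)
cell (2,1): code 0111 → (2.888,1.000)–(3.000,1.601)
cell (2,2): code 1001 → (3.000,2.073)–(2.000,2.798)
cell (3,1): code 0010 → (3.000,1.601)–(3.049,2.000)
cell (3,2): code 0001 → (3.049,2.000)–(3.000,2.073)
total: 10 segments, chained into 1 closed loop(s), length Σ = 7.547792

segments=10 loops=1 length=7.548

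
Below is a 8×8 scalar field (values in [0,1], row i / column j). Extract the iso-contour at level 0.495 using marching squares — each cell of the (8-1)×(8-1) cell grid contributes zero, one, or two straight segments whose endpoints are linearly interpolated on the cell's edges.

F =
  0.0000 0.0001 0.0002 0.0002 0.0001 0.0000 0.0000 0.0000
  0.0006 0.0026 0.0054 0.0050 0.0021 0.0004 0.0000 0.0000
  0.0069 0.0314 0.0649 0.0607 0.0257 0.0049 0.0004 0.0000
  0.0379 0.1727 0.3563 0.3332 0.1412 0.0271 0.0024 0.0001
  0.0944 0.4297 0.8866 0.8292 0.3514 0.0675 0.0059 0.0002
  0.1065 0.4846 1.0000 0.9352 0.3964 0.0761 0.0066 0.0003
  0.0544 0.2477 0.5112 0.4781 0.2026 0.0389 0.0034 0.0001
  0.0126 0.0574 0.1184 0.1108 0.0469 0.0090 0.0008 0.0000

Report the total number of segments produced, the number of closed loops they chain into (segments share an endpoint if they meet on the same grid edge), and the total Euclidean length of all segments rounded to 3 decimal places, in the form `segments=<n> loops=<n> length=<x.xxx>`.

cell (3,1): code 0100 → (3.262,2.000)–(4.000,1.143)
cell (3,2): code 1100 → (3.326,3.000)–(3.262,2.000)
cell (3,3): code 1000 → (4.000,3.699)–(3.326,3.000)
cell (4,1): code 0110 → (4.000,1.143)–(5.000,1.020)
cell (4,3): code 1001 → (5.000,3.817)–(4.000,3.699)
cell (5,1): code 0110 → (5.000,1.020)–(6.000,1.939)
cell (5,2): code 1011 → (6.000,2.489)–(5.963,3.000)
cell (5,3): code 0001 → (5.963,3.000)–(5.000,3.817)
cell (6,1): code 0010 → (6.000,1.939)–(6.041,2.000)
cell (6,2): code 0001 → (6.041,2.000)–(6.000,2.489)
total: 10 segments, chained into 1 closed loop(s), length Σ = 8.816706

segments=10 loops=1 length=8.817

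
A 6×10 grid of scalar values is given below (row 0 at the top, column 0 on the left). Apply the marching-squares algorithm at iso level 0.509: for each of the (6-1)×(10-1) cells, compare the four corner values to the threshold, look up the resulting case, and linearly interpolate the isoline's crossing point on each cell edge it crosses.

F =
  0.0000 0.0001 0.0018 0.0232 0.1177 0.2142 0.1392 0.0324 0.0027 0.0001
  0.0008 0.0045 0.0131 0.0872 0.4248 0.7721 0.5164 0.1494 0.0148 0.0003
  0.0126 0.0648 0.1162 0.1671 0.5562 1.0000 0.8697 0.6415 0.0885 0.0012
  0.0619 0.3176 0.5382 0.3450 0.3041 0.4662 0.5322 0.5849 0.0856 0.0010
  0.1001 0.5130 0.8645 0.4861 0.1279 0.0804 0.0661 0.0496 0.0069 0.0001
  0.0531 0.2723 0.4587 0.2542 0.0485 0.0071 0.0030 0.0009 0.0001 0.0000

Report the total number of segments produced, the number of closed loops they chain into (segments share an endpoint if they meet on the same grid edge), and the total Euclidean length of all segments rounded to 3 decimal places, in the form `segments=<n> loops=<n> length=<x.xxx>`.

cell (0,4): code 0100 → (0.528,5.000)–(1.000,4.242)
cell (0,5): code 1100 → (0.980,6.000)–(0.528,5.000)
cell (0,6): code 1000 → (1.000,6.020)–(0.980,6.000)
cell (1,3): code 0100 → (1.641,4.000)–(2.000,3.879)
cell (1,4): code 1110 → (1.000,4.242)–(1.641,4.000)
cell (1,6): code 1101 → (1.731,7.000)–(1.000,6.020)
cell (1,7): code 1000 → (2.000,7.240)–(1.731,7.000)
cell (2,1): code 0100 → (2.931,2.000)–(3.000,1.868)
cell (2,2): code 1000 → (3.000,2.151)–(2.931,2.000)
cell (2,3): code 0010 → (2.000,3.879)–(2.187,4.000)
cell (2,4): code 0011 → (2.187,4.000)–(2.920,5.000)
cell (2,5): code 0111 → (2.920,5.000)–(3.000,5.648)
cell (2,7): code 1001 → (3.000,7.152)–(2.000,7.240)
cell (3,0): code 0100 → (3.980,1.000)–(4.000,0.990)
cell (3,1): code 1110 → (3.000,1.868)–(3.980,1.000)
cell (3,2): code 1001 → (4.000,2.939)–(3.000,2.151)
cell (3,5): code 0010 → (3.000,5.648)–(3.050,6.000)
cell (3,6): code 0011 → (3.050,6.000)–(3.142,7.000)
cell (3,7): code 0001 → (3.142,7.000)–(3.000,7.152)
cell (4,0): code 0010 → (4.000,0.990)–(4.017,1.000)
cell (4,1): code 0011 → (4.017,1.000)–(4.876,2.000)
cell (4,2): code 0001 → (4.876,2.000)–(4.000,2.939)
total: 22 segments, chained into 2 closed loop(s), length Σ = 14.894488

segments=22 loops=2 length=14.894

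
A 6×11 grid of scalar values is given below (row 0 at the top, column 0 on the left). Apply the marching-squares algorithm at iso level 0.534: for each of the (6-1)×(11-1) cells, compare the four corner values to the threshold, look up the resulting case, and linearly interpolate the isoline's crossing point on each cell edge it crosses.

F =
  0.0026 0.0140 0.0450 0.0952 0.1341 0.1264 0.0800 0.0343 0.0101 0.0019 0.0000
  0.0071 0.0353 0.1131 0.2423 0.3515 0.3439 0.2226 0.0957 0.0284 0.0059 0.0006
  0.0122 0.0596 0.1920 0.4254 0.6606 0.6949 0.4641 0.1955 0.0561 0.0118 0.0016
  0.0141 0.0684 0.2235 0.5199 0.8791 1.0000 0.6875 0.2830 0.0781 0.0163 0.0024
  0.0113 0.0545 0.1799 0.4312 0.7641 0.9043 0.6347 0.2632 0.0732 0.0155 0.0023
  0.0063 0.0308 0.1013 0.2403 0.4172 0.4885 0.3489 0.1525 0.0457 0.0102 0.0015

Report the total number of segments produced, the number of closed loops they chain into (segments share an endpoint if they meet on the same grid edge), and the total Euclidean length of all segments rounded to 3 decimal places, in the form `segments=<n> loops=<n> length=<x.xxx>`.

cell (1,3): code 0100 → (1.590,4.000)–(2.000,3.462)
cell (1,4): code 1100 → (1.542,5.000)–(1.590,4.000)
cell (1,5): code 1000 → (2.000,5.697)–(1.542,5.000)
cell (2,3): code 0110 → (2.000,3.462)–(3.000,3.039)
cell (2,5): code 1101 → (2.313,6.000)–(2.000,5.697)
cell (2,6): code 1000 → (3.000,6.379)–(2.313,6.000)
cell (3,3): code 0110 → (3.000,3.039)–(4.000,3.309)
cell (3,6): code 1001 → (4.000,6.271)–(3.000,6.379)
cell (4,3): code 0010 → (4.000,3.309)–(4.663,4.000)
cell (4,4): code 0011 → (4.663,4.000)–(4.891,5.000)
cell (4,5): code 0011 → (4.891,5.000)–(4.352,6.000)
cell (4,6): code 0001 → (4.352,6.000)–(4.000,6.271)
total: 12 segments, chained into 1 closed loop(s), length Σ = 10.423117

segments=12 loops=1 length=10.423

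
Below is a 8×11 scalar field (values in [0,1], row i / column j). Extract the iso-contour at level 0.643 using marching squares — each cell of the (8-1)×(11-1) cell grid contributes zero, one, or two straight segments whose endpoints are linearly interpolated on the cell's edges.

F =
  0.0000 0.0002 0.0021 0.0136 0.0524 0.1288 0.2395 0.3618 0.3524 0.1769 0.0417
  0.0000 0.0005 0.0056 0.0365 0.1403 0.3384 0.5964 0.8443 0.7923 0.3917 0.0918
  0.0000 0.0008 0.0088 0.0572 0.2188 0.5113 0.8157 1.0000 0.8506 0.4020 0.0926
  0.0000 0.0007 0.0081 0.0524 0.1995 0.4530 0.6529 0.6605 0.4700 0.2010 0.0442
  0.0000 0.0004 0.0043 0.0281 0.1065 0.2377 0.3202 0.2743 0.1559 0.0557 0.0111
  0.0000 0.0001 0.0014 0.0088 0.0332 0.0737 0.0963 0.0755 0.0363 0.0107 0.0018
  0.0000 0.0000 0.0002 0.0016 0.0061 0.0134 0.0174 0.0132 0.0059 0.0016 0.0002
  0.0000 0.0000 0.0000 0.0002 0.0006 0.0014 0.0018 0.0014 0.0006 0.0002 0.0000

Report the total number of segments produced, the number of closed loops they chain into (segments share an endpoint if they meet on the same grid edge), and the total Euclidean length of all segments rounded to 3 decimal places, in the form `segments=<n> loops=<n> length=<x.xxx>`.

cell (0,6): code 0100 → (0.583,7.000)–(1.000,6.188)
cell (0,7): code 1100 → (0.661,8.000)–(0.583,7.000)
cell (0,8): code 1000 → (1.000,8.373)–(0.661,8.000)
cell (1,5): code 0100 → (1.212,6.000)–(2.000,5.433)
cell (1,6): code 1110 → (1.000,6.188)–(1.212,6.000)
cell (1,8): code 1001 → (2.000,8.463)–(1.000,8.373)
cell (2,5): code 0110 → (2.000,5.433)–(3.000,5.950)
cell (2,7): code 1011 → (3.000,7.092)–(2.545,8.000)
cell (2,8): code 0001 → (2.545,8.000)–(2.000,8.463)
cell (3,5): code 0010 → (3.000,5.950)–(3.030,6.000)
cell (3,6): code 0011 → (3.030,6.000)–(3.045,7.000)
cell (3,7): code 0001 → (3.045,7.000)–(3.000,7.092)
total: 12 segments, chained into 1 closed loop(s), length Σ = 8.695672

segments=12 loops=1 length=8.696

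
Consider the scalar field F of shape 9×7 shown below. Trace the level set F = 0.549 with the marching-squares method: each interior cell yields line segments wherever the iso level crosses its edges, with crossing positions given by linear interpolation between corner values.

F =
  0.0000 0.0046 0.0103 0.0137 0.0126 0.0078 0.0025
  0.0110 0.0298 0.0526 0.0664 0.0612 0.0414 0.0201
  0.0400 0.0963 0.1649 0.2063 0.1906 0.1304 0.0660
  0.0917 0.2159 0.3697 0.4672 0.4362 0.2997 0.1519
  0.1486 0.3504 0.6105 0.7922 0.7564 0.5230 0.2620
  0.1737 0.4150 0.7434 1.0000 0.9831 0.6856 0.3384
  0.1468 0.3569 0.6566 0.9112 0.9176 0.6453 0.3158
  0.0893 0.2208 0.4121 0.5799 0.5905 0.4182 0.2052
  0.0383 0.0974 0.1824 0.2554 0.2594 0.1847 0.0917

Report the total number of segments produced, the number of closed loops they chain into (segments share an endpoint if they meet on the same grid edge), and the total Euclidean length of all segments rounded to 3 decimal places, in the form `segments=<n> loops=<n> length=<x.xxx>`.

segments=16 loops=1 length=12.288

cell (3,1): code 0100 → (3.745,2.000)–(4.000,1.764)
cell (3,2): code 1100 → (3.252,3.000)–(3.745,2.000)
cell (3,3): code 1100 → (3.352,4.000)–(3.252,3.000)
cell (3,4): code 1000 → (4.000,4.889)–(3.352,4.000)
cell (4,1): code 0110 → (4.000,1.764)–(5.000,1.408)
cell (4,4): code 1101 → (4.160,5.000)–(4.000,4.889)
cell (4,5): code 1000 → (5.000,5.393)–(4.160,5.000)
cell (5,1): code 0110 → (5.000,1.408)–(6.000,1.641)
cell (5,5): code 1001 → (6.000,5.292)–(5.000,5.393)
cell (6,1): code 0010 → (6.000,1.641)–(6.440,2.000)
cell (6,2): code 0111 → (6.440,2.000)–(7.000,2.816)
cell (6,4): code 1011 → (7.000,4.241)–(6.424,5.000)
cell (6,5): code 0001 → (6.424,5.000)–(6.000,5.292)
cell (7,2): code 0010 → (7.000,2.816)–(7.095,3.000)
cell (7,3): code 0011 → (7.095,3.000)–(7.125,4.000)
cell (7,4): code 0001 → (7.125,4.000)–(7.000,4.241)
total: 16 segments, chained into 1 closed loop(s), length Σ = 12.287971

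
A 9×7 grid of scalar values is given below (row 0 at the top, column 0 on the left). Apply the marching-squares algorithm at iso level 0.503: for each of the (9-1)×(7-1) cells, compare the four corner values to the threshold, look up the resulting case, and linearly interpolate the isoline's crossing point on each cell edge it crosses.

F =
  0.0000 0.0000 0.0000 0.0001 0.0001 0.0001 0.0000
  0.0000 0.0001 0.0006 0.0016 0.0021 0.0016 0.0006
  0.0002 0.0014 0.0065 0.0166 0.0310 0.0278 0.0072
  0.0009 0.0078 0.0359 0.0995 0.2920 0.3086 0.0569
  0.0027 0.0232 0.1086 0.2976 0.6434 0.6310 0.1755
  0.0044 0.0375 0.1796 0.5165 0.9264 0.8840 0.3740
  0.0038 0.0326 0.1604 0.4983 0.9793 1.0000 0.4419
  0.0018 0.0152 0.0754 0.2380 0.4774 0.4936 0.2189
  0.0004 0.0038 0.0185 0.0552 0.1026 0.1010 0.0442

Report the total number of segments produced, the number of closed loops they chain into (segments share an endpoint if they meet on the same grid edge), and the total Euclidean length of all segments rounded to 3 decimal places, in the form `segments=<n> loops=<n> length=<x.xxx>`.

segments=12 loops=1 length=10.052

cell (3,3): code 0100 → (3.600,4.000)–(4.000,3.594)
cell (3,4): code 1100 → (3.603,5.000)–(3.600,4.000)
cell (3,5): code 1000 → (4.000,5.281)–(3.603,5.000)
cell (4,2): code 0100 → (4.938,3.000)–(5.000,2.960)
cell (4,3): code 1110 → (4.000,3.594)–(4.938,3.000)
cell (4,5): code 1001 → (5.000,5.747)–(4.000,5.281)
cell (5,2): code 0010 → (5.000,2.960)–(5.742,3.000)
cell (5,3): code 0111 → (5.742,3.000)–(6.000,3.010)
cell (5,5): code 1001 → (6.000,5.891)–(5.000,5.747)
cell (6,3): code 0010 → (6.000,3.010)–(6.949,4.000)
cell (6,4): code 0011 → (6.949,4.000)–(6.981,5.000)
cell (6,5): code 0001 → (6.981,5.000)–(6.000,5.891)
total: 12 segments, chained into 1 closed loop(s), length Σ = 10.052206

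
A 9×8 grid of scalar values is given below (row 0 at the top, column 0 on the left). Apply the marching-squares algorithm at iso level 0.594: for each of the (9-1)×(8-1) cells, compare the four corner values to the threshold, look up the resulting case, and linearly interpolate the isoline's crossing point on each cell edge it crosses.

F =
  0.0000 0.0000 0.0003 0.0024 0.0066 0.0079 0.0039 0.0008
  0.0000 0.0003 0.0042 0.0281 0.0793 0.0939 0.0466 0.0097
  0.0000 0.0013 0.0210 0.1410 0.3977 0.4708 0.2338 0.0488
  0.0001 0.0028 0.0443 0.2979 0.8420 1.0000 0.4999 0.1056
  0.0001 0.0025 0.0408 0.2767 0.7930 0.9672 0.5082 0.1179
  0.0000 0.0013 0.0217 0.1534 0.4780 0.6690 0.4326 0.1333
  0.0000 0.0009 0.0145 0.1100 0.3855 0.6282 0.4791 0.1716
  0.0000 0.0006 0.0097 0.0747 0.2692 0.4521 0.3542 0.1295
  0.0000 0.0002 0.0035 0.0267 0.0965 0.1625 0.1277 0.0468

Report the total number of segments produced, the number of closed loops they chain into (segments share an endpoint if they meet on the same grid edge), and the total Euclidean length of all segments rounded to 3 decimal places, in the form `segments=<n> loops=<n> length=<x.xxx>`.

cell (2,3): code 0100 → (2.442,4.000)–(3.000,3.544)
cell (2,4): code 1100 → (2.233,5.000)–(2.442,4.000)
cell (2,5): code 1000 → (3.000,5.812)–(2.233,5.000)
cell (3,3): code 0110 → (3.000,3.544)–(4.000,3.615)
cell (3,5): code 1001 → (4.000,5.813)–(3.000,5.812)
cell (4,3): code 0010 → (4.000,3.615)–(4.632,4.000)
cell (4,4): code 0111 → (4.632,4.000)–(5.000,4.607)
cell (4,5): code 1001 → (5.000,5.317)–(4.000,5.813)
cell (5,4): code 0110 → (5.000,4.607)–(6.000,4.859)
cell (5,5): code 1001 → (6.000,5.229)–(5.000,5.317)
cell (6,4): code 0010 → (6.000,4.859)–(6.194,5.000)
cell (6,5): code 0001 → (6.194,5.000)–(6.000,5.229)
total: 12 segments, chained into 1 closed loop(s), length Σ = 10.003729

segments=12 loops=1 length=10.004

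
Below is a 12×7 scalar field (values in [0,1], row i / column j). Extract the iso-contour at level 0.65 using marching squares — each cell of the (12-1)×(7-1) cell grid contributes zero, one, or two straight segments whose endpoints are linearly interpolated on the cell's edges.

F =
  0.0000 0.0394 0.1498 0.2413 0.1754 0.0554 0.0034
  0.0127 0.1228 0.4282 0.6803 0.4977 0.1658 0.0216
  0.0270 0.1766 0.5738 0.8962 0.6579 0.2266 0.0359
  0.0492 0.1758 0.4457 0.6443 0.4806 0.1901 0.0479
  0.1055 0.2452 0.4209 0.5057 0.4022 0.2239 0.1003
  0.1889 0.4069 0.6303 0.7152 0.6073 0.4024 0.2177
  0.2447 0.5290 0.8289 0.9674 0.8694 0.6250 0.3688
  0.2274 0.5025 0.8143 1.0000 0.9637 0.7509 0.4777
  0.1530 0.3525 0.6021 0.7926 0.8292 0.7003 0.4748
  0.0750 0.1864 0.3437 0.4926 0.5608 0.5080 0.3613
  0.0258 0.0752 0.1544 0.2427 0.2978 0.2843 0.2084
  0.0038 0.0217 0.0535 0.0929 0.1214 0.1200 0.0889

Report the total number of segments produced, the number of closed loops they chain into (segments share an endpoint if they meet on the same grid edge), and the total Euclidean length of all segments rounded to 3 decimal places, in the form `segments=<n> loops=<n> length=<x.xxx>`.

segments=24 loops=2 length=17.699

cell (0,2): code 0100 → (0.931,3.000)–(1.000,2.880)
cell (0,3): code 1000 → (1.000,3.166)–(0.931,3.000)
cell (1,2): code 0110 → (1.000,2.880)–(2.000,2.236)
cell (1,3): code 1101 → (1.951,4.000)–(1.000,3.166)
cell (1,4): code 1000 → (2.000,4.018)–(1.951,4.000)
cell (2,2): code 0010 → (2.000,2.236)–(2.977,3.000)
cell (2,3): code 0011 → (2.977,3.000)–(2.045,4.000)
cell (2,4): code 0001 → (2.045,4.000)–(2.000,4.018)
cell (4,2): code 0100 → (4.689,3.000)–(5.000,2.232)
cell (4,3): code 1000 → (5.000,3.604)–(4.689,3.000)
cell (5,1): code 0100 → (5.099,2.000)–(6.000,1.403)
cell (5,2): code 1110 → (5.000,2.232)–(5.099,2.000)
cell (5,3): code 1101 → (5.163,4.000)–(5.000,3.604)
cell (5,4): code 1000 → (6.000,4.898)–(5.163,4.000)
cell (6,1): code 0110 → (6.000,1.403)–(7.000,1.473)
cell (6,4): code 1101 → (6.199,5.000)–(6.000,4.898)
cell (6,5): code 1000 → (7.000,5.369)–(6.199,5.000)
cell (7,1): code 0010 → (7.000,1.473)–(7.774,2.000)
cell (7,2): code 0111 → (7.774,2.000)–(8.000,2.251)
cell (7,5): code 1001 → (8.000,5.223)–(7.000,5.369)
cell (8,2): code 0010 → (8.000,2.251)–(8.475,3.000)
cell (8,3): code 0011 → (8.475,3.000)–(8.668,4.000)
cell (8,4): code 0011 → (8.668,4.000)–(8.262,5.000)
cell (8,5): code 0001 → (8.262,5.000)–(8.000,5.223)
total: 24 segments, chained into 2 closed loop(s), length Σ = 17.698735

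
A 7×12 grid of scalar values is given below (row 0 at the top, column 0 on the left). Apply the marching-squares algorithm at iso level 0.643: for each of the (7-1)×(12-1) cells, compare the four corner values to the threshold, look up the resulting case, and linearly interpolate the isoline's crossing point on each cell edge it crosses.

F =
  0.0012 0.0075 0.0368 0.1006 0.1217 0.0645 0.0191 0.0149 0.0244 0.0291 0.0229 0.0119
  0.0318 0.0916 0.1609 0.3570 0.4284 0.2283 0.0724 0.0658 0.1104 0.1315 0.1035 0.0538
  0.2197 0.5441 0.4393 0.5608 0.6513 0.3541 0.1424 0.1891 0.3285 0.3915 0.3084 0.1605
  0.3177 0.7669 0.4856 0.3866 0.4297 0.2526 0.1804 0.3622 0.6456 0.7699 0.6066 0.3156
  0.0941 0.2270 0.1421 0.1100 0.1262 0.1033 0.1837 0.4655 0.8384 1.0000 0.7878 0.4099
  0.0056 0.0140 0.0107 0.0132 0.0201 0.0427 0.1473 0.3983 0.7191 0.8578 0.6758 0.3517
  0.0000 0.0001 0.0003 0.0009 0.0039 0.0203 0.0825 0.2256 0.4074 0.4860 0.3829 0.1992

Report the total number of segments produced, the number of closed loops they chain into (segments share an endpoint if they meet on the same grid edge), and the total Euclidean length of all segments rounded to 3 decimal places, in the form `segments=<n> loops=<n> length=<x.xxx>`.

segments=20 loops=3 length=11.427

cell (1,3): code 0100 → (1.963,4.000)–(2.000,3.908)
cell (1,4): code 1000 → (2.000,4.028)–(1.963,4.000)
cell (2,0): code 0100 → (2.444,1.000)–(3.000,0.724)
cell (2,1): code 1000 → (3.000,1.440)–(2.444,1.000)
cell (2,3): code 0010 → (2.000,3.908)–(2.037,4.000)
cell (2,4): code 0001 → (2.037,4.000)–(2.000,4.028)
cell (2,7): code 0100 → (2.992,8.000)–(3.000,7.991)
cell (2,8): code 1100 → (2.665,9.000)–(2.992,8.000)
cell (2,9): code 1000 → (3.000,9.777)–(2.665,9.000)
cell (3,0): code 0010 → (3.000,0.724)–(3.229,1.000)
cell (3,1): code 0001 → (3.229,1.000)–(3.000,1.440)
cell (3,7): code 0110 → (3.000,7.991)–(4.000,7.476)
cell (3,9): code 1101 → (3.201,10.000)–(3.000,9.777)
cell (3,10): code 1000 → (4.000,10.383)–(3.201,10.000)
cell (4,7): code 0110 → (4.000,7.476)–(5.000,7.763)
cell (4,10): code 1001 → (5.000,10.101)–(4.000,10.383)
cell (5,7): code 0010 → (5.000,7.763)–(5.244,8.000)
cell (5,8): code 0011 → (5.244,8.000)–(5.578,9.000)
cell (5,9): code 0011 → (5.578,9.000)–(5.112,10.000)
cell (5,10): code 0001 → (5.112,10.000)–(5.000,10.101)
total: 20 segments, chained into 3 closed loop(s), length Σ = 11.426769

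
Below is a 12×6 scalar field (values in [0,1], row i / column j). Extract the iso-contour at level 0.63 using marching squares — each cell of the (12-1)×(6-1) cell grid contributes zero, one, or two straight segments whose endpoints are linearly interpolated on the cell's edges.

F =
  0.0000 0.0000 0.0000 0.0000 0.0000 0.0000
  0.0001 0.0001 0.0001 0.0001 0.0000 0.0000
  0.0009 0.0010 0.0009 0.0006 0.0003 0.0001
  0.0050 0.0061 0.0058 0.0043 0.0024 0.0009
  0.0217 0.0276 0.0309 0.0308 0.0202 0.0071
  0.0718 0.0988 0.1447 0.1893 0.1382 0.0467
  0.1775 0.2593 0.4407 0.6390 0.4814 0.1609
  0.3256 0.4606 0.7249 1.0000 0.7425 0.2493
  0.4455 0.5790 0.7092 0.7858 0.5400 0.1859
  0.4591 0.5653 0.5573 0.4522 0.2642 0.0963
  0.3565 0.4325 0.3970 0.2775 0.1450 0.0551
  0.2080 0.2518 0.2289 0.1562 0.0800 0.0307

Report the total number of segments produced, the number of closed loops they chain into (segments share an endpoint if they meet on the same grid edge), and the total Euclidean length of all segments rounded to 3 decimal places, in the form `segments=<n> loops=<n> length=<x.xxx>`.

cell (5,2): code 0100 → (5.980,3.000)–(6.000,2.955)
cell (5,3): code 1000 → (6.000,3.057)–(5.980,3.000)
cell (6,1): code 0100 → (6.666,2.000)–(7.000,1.641)
cell (6,2): code 1110 → (6.000,2.955)–(6.666,2.000)
cell (6,3): code 1101 → (6.569,4.000)–(6.000,3.057)
cell (6,4): code 1000 → (7.000,4.228)–(6.569,4.000)
cell (7,1): code 0110 → (7.000,1.641)–(8.000,1.392)
cell (7,3): code 1011 → (8.000,3.634)–(7.556,4.000)
cell (7,4): code 0001 → (7.556,4.000)–(7.000,4.228)
cell (8,1): code 0010 → (8.000,1.392)–(8.521,2.000)
cell (8,2): code 0011 → (8.521,2.000)–(8.467,3.000)
cell (8,3): code 0001 → (8.467,3.000)–(8.000,3.634)
total: 12 segments, chained into 1 closed loop(s), length Σ = 8.150307

segments=12 loops=1 length=8.150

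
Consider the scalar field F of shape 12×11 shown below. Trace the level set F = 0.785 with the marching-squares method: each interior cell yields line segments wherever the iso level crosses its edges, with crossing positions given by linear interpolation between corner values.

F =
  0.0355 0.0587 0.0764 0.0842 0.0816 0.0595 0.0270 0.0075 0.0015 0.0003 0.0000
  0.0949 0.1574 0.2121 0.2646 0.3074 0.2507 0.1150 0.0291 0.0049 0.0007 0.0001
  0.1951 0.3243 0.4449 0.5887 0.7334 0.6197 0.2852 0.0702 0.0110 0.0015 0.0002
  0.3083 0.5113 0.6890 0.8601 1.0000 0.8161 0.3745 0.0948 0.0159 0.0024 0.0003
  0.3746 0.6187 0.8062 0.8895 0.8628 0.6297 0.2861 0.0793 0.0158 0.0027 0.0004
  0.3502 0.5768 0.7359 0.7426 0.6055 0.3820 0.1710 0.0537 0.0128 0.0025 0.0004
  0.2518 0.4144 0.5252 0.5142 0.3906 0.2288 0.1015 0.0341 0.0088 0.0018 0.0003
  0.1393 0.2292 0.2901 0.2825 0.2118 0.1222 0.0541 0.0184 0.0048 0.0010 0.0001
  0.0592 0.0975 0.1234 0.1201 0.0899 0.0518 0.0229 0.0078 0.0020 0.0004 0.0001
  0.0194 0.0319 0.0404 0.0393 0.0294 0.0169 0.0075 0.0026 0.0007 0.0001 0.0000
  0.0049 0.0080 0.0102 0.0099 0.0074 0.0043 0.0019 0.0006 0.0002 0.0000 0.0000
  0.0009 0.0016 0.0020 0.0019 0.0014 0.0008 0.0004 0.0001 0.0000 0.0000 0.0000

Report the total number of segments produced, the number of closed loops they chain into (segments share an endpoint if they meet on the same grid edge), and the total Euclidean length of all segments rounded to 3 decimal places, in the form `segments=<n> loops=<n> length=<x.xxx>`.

segments=12 loops=1 length=8.403

cell (2,2): code 0100 → (2.723,3.000)–(3.000,2.561)
cell (2,3): code 1100 → (2.194,4.000)–(2.723,3.000)
cell (2,4): code 1100 → (2.842,5.000)–(2.194,4.000)
cell (2,5): code 1000 → (3.000,5.070)–(2.842,5.000)
cell (3,1): code 0100 → (3.819,2.000)–(4.000,1.887)
cell (3,2): code 1110 → (3.000,2.561)–(3.819,2.000)
cell (3,4): code 1011 → (4.000,4.334)–(3.167,5.000)
cell (3,5): code 0001 → (3.167,5.000)–(3.000,5.070)
cell (4,1): code 0010 → (4.000,1.887)–(4.302,2.000)
cell (4,2): code 0011 → (4.302,2.000)–(4.711,3.000)
cell (4,3): code 0011 → (4.711,3.000)–(4.302,4.000)
cell (4,4): code 0001 → (4.302,4.000)–(4.000,4.334)
total: 12 segments, chained into 1 closed loop(s), length Σ = 8.403064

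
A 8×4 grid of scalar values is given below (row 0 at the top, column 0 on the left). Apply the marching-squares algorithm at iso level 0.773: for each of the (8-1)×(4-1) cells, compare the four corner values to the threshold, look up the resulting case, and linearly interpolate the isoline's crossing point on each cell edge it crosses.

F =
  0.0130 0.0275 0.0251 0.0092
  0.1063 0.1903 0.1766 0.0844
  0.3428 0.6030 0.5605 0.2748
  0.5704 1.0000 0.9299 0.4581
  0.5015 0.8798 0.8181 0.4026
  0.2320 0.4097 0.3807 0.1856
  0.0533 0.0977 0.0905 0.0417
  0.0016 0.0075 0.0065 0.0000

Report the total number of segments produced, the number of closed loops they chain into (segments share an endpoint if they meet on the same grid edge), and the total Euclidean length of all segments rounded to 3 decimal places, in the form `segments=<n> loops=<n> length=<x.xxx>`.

segments=8 loops=1 length=5.903

cell (2,0): code 0100 → (2.428,1.000)–(3.000,0.472)
cell (2,1): code 1100 → (2.575,2.000)–(2.428,1.000)
cell (2,2): code 1000 → (3.000,2.333)–(2.575,2.000)
cell (3,0): code 0110 → (3.000,0.472)–(4.000,0.718)
cell (3,2): code 1001 → (4.000,2.109)–(3.000,2.333)
cell (4,0): code 0010 → (4.000,0.718)–(4.227,1.000)
cell (4,1): code 0011 → (4.227,1.000)–(4.103,2.000)
cell (4,2): code 0001 → (4.103,2.000)–(4.000,2.109)
total: 8 segments, chained into 1 closed loop(s), length Σ = 5.903123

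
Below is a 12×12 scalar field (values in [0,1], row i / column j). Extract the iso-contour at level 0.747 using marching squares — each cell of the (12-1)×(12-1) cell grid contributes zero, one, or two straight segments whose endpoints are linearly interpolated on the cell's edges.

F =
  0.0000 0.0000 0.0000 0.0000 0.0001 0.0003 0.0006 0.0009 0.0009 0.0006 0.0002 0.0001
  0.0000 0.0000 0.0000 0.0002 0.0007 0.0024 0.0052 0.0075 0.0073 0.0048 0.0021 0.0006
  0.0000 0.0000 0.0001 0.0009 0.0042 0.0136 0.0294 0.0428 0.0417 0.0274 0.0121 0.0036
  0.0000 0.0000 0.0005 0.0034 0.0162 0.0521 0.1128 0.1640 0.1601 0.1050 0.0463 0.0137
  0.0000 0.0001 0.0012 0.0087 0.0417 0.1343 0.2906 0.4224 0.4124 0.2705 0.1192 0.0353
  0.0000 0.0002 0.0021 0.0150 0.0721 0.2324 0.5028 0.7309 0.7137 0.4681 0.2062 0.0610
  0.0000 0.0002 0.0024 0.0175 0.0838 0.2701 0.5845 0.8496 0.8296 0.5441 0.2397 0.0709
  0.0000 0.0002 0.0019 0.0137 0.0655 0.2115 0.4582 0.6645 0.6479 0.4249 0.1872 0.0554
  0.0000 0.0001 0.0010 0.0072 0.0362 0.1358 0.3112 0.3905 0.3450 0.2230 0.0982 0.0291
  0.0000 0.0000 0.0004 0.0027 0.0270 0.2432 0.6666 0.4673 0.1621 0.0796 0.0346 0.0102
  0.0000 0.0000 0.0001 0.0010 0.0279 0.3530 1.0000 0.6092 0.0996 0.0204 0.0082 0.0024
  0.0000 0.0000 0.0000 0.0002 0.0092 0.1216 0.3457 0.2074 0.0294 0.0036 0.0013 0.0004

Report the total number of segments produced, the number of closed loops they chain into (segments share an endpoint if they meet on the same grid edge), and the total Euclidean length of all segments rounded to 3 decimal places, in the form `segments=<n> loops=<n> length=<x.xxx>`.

segments=10 loops=2 length=8.103

cell (5,6): code 0100 → (5.136,7.000)–(6.000,6.613)
cell (5,7): code 1100 → (5.287,8.000)–(5.136,7.000)
cell (5,8): code 1000 → (6.000,8.289)–(5.287,8.000)
cell (6,6): code 0010 → (6.000,6.613)–(6.554,7.000)
cell (6,7): code 0011 → (6.554,7.000)–(6.455,8.000)
cell (6,8): code 0001 → (6.455,8.000)–(6.000,8.289)
cell (9,5): code 0100 → (9.241,6.000)–(10.000,5.609)
cell (9,6): code 1000 → (10.000,6.647)–(9.241,6.000)
cell (10,5): code 0010 → (10.000,5.609)–(10.387,6.000)
cell (10,6): code 0001 → (10.387,6.000)–(10.000,6.647)
total: 10 segments, chained into 2 closed loop(s), length Σ = 8.102672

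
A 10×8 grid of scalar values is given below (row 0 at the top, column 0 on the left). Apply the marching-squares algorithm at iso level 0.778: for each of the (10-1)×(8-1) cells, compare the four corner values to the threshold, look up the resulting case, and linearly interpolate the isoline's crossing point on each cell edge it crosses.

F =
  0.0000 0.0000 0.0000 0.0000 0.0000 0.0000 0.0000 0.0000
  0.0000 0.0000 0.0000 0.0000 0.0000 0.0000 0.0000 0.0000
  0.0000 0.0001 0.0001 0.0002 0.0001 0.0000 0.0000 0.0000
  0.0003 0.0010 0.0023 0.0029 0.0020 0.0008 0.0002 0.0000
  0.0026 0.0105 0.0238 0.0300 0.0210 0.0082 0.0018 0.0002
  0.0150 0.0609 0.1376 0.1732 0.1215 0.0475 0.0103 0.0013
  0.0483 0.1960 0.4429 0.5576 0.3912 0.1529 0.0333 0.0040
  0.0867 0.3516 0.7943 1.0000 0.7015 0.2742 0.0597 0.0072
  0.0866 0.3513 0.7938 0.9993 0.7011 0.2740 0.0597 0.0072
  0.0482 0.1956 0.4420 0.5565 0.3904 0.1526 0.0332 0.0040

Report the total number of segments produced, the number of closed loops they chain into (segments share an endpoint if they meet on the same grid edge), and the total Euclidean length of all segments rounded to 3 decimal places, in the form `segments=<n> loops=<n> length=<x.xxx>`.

cell (6,1): code 0100 → (6.954,2.000)–(7.000,1.963)
cell (6,2): code 1100 → (6.498,3.000)–(6.954,2.000)
cell (6,3): code 1000 → (7.000,3.744)–(6.498,3.000)
cell (7,1): code 0110 → (7.000,1.963)–(8.000,1.964)
cell (7,3): code 1001 → (8.000,3.742)–(7.000,3.744)
cell (8,1): code 0010 → (8.000,1.964)–(8.045,2.000)
cell (8,2): code 0011 → (8.045,2.000)–(8.500,3.000)
cell (8,3): code 0001 → (8.500,3.000)–(8.000,3.742)
total: 8 segments, chained into 1 closed loop(s), length Σ = 6.105906

segments=8 loops=1 length=6.106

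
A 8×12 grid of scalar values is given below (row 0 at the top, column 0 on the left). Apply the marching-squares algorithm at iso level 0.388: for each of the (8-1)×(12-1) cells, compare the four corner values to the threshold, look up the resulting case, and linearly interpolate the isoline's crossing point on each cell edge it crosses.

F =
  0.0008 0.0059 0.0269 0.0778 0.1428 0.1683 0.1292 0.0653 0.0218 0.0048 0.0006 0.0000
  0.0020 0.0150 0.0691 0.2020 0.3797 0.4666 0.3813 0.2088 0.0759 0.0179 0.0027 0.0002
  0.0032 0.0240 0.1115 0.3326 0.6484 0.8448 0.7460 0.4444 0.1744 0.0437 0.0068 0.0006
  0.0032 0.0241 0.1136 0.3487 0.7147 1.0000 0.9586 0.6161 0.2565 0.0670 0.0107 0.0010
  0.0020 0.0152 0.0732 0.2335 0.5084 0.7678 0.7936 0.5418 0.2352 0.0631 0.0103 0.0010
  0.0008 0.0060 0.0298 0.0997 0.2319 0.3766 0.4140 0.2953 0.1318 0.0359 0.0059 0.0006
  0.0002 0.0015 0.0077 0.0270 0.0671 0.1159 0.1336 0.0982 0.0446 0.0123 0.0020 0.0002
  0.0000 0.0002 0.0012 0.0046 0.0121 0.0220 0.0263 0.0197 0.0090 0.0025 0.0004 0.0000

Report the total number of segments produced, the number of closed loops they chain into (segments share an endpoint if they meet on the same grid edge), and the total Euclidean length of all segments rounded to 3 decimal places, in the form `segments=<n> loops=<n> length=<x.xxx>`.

segments=18 loops=1 length=13.778

cell (0,4): code 0100 → (0.737,5.000)–(1.000,4.096)
cell (0,5): code 1000 → (1.000,5.921)–(0.737,5.000)
cell (1,3): code 0100 → (1.031,4.000)–(2.000,3.175)
cell (1,4): code 1110 → (1.000,4.096)–(1.031,4.000)
cell (1,5): code 1101 → (1.018,6.000)–(1.000,5.921)
cell (1,6): code 1100 → (1.761,7.000)–(1.018,6.000)
cell (1,7): code 1000 → (2.000,7.209)–(1.761,7.000)
cell (2,3): code 0110 → (2.000,3.175)–(3.000,3.107)
cell (2,7): code 1001 → (3.000,7.634)–(2.000,7.209)
cell (3,3): code 0110 → (3.000,3.107)–(4.000,3.562)
cell (3,7): code 1001 → (4.000,7.502)–(3.000,7.634)
cell (4,3): code 0010 → (4.000,3.562)–(4.435,4.000)
cell (4,4): code 0011 → (4.435,4.000)–(4.971,5.000)
cell (4,5): code 0111 → (4.971,5.000)–(5.000,5.305)
cell (4,6): code 1011 → (5.000,6.219)–(4.624,7.000)
cell (4,7): code 0001 → (4.624,7.000)–(4.000,7.502)
cell (5,5): code 0010 → (5.000,5.305)–(5.093,6.000)
cell (5,6): code 0001 → (5.093,6.000)–(5.000,6.219)
total: 18 segments, chained into 1 closed loop(s), length Σ = 13.778034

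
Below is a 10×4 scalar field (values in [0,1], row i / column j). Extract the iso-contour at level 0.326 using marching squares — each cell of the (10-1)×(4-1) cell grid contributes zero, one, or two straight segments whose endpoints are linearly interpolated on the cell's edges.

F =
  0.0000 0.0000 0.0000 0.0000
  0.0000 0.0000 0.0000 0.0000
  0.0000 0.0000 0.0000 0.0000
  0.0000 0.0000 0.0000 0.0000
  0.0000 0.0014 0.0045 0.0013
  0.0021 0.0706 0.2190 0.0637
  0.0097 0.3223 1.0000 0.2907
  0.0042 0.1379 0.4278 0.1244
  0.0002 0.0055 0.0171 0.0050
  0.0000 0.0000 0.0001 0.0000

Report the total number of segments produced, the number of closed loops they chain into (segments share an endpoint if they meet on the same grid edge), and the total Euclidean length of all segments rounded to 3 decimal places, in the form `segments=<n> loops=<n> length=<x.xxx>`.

cell (5,1): code 0100 → (5.137,2.000)–(6.000,1.005)
cell (5,2): code 1000 → (6.000,2.950)–(5.137,2.000)
cell (6,1): code 0110 → (6.000,1.005)–(7.000,1.649)
cell (6,2): code 1001 → (7.000,2.336)–(6.000,2.950)
cell (7,1): code 0010 → (7.000,1.649)–(7.248,2.000)
cell (7,2): code 0001 → (7.248,2.000)–(7.000,2.336)
total: 6 segments, chained into 1 closed loop(s), length Σ = 5.810294

segments=6 loops=1 length=5.810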